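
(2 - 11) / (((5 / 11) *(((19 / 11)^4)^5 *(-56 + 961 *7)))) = -66602249498323440910899 / 1253813564676445435539376071355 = -0.00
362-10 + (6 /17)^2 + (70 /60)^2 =3677665 /10404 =353.49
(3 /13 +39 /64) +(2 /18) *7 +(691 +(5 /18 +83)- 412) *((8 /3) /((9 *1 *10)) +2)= 744925189 /1010880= 736.91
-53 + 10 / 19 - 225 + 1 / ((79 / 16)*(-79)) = -32902856 / 118579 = -277.48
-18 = -18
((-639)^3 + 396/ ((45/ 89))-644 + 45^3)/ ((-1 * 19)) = 1304129274/ 95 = 13727676.57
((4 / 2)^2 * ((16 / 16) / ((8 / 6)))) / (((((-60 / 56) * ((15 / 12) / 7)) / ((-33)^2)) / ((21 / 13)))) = -8964648 / 325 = -27583.53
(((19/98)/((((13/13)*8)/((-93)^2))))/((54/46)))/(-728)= -419957/1712256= -0.25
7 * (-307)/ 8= -2149/ 8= -268.62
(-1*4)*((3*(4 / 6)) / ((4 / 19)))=-38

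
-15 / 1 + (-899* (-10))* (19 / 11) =170645 / 11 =15513.18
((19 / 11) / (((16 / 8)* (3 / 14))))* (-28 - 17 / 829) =-1029819 / 9119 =-112.93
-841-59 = -900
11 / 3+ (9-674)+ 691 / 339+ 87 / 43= -9581050 / 14577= -657.27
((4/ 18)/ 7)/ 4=1/ 126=0.01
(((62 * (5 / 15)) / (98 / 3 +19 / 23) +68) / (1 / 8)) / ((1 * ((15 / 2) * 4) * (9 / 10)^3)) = 42286400 / 1684719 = 25.10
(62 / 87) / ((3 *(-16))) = -31 / 2088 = -0.01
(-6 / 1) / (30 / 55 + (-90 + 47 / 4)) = 264 / 3419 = 0.08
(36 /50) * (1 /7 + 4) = 522 /175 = 2.98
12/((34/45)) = 270/17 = 15.88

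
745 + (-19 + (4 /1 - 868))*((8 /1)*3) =-20447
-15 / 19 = -0.79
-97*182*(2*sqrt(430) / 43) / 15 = -1135.14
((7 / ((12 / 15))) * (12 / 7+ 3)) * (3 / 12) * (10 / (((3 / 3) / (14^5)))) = 55463100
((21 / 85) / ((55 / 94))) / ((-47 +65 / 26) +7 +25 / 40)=-15792 / 1379125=-0.01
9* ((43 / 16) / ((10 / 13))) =5031 / 160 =31.44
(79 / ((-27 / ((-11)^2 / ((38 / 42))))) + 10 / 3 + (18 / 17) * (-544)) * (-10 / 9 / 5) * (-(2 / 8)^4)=-164839 / 196992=-0.84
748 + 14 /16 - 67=5455 /8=681.88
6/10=3/5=0.60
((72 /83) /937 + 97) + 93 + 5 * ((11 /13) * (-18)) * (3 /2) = 76605371 /1011023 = 75.77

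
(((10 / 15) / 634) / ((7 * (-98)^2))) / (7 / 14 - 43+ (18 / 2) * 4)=-1 / 415569882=-0.00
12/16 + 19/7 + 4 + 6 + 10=657/28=23.46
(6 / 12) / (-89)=-1 / 178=-0.01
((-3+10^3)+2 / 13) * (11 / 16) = 142593 / 208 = 685.54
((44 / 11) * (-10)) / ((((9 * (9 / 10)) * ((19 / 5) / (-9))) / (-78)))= -52000 / 57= -912.28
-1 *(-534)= 534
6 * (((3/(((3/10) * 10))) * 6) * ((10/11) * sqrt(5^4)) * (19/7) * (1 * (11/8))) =21375/7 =3053.57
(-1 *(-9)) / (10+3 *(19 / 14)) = 126 / 197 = 0.64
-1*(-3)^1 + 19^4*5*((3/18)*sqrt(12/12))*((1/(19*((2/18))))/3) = 34301/2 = 17150.50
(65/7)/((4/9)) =20.89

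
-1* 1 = -1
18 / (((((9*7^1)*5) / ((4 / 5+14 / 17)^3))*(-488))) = -657018 / 1311156875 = -0.00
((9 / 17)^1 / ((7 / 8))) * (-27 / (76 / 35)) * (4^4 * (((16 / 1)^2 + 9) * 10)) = -1648512000 / 323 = -5103752.32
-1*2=-2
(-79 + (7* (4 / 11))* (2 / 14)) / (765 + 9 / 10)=-8650 / 84249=-0.10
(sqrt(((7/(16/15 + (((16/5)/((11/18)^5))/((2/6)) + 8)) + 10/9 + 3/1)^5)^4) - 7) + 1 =1584641.41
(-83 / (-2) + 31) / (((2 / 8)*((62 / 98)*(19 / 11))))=156310 / 589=265.38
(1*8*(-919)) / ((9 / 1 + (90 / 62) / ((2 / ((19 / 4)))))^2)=-452177408 / 9529569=-47.45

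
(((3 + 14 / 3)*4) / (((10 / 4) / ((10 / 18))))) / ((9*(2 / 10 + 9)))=20 / 243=0.08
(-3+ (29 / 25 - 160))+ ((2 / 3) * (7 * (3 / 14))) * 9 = -3821 / 25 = -152.84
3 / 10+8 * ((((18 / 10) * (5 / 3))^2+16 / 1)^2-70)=44403 / 10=4440.30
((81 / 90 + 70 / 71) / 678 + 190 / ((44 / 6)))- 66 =-212273851 / 5295180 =-40.09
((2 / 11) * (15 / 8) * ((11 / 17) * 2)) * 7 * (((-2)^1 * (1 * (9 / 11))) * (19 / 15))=-1197 / 187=-6.40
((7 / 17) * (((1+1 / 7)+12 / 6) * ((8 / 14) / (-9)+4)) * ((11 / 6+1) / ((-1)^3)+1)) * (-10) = 300080 / 3213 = 93.40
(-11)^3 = -1331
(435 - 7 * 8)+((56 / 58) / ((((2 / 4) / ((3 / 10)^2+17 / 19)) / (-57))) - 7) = 263.61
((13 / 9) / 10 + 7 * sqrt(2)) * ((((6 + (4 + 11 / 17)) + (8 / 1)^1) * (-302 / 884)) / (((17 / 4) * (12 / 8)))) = -1340276 * sqrt(2) / 191607- 95734 / 663255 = -10.04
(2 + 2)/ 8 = 1/ 2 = 0.50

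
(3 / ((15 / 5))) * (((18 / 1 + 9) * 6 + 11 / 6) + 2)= 995 / 6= 165.83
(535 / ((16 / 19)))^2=103327225 / 256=403621.97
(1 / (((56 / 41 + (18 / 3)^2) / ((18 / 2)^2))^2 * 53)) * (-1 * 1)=-11029041 / 124392272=-0.09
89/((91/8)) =712/91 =7.82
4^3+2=66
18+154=172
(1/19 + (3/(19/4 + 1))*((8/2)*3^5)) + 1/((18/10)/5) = 2005676/3933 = 509.96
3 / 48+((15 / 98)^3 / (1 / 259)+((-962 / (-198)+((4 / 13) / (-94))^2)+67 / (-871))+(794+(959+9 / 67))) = 1171239035077732237 / 665890164956016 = 1758.91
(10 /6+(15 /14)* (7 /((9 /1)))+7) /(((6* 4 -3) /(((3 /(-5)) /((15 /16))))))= -152 /525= -0.29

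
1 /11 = 0.09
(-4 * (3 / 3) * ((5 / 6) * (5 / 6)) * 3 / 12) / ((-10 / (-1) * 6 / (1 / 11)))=-5 / 4752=-0.00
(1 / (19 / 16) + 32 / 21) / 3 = 944 / 1197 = 0.79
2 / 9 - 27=-241 / 9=-26.78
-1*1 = -1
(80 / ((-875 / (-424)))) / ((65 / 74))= 502016 / 11375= 44.13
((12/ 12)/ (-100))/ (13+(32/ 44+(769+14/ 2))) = -11/ 868700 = -0.00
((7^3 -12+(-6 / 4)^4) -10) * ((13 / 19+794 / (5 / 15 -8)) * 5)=-167728.19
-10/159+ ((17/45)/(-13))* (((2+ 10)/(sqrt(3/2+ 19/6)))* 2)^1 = -68* sqrt(42)/1365 - 10/159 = -0.39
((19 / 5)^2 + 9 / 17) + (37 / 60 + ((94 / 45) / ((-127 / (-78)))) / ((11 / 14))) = 40893191 / 2374900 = 17.22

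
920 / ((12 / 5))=1150 / 3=383.33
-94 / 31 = -3.03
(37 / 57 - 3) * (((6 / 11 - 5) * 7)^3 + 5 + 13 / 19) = 102721021190 / 1441473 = 71261.15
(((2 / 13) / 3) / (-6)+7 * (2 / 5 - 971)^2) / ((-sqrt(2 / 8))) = -38577535492 / 2925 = -13188901.02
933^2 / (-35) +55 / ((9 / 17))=-7801676 / 315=-24767.23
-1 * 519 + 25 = -494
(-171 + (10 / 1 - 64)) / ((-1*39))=5.77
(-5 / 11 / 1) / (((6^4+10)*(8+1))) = -5 / 129294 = -0.00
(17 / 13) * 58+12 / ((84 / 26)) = 7240 / 91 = 79.56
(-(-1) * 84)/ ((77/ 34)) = 37.09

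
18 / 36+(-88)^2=15489 / 2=7744.50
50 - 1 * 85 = -35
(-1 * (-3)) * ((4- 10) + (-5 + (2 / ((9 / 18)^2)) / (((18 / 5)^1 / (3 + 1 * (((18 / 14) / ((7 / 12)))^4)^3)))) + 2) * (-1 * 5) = -83932298550867627003067165 / 191581231380566414401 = -438102.93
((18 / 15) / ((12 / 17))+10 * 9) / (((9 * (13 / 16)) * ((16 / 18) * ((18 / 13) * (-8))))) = -917 / 720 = -1.27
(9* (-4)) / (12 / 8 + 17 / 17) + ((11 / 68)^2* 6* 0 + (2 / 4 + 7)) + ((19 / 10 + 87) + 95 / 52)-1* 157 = -3805 / 52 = -73.17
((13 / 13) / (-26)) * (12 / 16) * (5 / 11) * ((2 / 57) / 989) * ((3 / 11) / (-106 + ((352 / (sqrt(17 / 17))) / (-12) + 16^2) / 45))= 405 / 322303081672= 0.00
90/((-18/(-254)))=1270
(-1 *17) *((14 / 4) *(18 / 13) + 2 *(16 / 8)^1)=-1955 / 13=-150.38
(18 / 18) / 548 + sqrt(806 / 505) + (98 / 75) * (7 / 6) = 2.79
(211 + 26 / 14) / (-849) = -0.25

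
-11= -11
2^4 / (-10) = -1.60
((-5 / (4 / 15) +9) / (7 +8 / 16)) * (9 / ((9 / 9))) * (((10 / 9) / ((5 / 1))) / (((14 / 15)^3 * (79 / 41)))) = -359775 / 216776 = -1.66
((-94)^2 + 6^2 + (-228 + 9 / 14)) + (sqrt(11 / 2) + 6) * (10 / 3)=8672.46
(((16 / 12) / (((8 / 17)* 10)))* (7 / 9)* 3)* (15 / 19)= 119 / 228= 0.52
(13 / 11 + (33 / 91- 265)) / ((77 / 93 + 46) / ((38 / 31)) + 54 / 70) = -150319830 / 22236929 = -6.76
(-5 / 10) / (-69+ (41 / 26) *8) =0.01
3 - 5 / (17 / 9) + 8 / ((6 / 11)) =766 / 51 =15.02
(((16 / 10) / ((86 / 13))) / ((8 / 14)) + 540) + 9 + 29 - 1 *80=107161 / 215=498.42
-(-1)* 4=4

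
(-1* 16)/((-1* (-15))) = -16/15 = -1.07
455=455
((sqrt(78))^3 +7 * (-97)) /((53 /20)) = -13580 /53 +1560 * sqrt(78) /53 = 3.73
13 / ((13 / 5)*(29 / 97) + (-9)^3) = -6305 / 353188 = -0.02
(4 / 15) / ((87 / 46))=184 / 1305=0.14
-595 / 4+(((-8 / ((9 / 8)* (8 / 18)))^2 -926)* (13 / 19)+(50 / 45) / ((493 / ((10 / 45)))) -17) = -1894300201 / 3034908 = -624.17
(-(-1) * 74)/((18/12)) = 148/3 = 49.33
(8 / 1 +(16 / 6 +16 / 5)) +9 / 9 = 223 / 15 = 14.87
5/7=0.71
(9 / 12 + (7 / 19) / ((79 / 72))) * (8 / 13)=13038 / 19513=0.67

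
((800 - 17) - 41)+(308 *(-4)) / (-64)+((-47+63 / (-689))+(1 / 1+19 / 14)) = 13823021 / 19292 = 716.52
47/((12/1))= 47/12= 3.92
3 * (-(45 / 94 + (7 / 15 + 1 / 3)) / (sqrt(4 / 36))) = -5409 / 470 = -11.51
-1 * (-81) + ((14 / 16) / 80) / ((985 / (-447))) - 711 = -397155129 / 630400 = -630.00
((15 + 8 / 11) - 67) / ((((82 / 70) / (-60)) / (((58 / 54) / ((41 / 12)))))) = 15265600 / 18491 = 825.57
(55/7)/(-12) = -55/84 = -0.65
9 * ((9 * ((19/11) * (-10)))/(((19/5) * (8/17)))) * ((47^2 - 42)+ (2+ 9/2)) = -149645475/88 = -1700516.76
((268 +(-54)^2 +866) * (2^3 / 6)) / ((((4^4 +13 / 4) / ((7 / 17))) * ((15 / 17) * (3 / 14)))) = 47040 / 1037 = 45.36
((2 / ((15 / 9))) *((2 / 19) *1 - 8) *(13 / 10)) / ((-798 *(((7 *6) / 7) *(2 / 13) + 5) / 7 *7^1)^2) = -2197 / 3985367078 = -0.00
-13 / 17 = -0.76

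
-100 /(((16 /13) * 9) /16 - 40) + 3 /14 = 2819 /1022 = 2.76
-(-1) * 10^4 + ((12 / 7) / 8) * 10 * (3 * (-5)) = 69775 / 7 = 9967.86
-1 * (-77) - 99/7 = 440/7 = 62.86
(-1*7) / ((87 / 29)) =-7 / 3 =-2.33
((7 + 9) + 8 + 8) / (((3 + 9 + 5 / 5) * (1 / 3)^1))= 96 / 13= 7.38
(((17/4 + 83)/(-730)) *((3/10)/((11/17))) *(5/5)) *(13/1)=-231387/321200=-0.72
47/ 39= 1.21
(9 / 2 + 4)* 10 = 85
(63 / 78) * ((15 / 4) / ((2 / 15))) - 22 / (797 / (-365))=5436065 / 165776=32.79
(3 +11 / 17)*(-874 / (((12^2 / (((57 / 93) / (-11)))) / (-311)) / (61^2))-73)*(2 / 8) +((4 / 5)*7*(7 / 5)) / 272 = -240257012821 / 673200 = -356888.02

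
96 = 96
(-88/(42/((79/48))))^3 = -656234909/16003008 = -41.01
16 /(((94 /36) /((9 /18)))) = 144 /47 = 3.06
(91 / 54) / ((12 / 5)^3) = 11375 / 93312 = 0.12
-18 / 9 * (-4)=8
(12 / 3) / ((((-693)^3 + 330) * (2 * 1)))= -2 / 332812227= -0.00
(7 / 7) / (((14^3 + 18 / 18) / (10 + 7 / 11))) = 13 / 3355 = 0.00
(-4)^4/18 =128/9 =14.22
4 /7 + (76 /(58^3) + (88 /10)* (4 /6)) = 32975923 /5121690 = 6.44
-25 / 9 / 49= -25 / 441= -0.06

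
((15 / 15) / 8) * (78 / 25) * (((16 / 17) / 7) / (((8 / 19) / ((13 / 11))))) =9633 / 65450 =0.15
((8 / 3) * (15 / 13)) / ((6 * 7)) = 20 / 273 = 0.07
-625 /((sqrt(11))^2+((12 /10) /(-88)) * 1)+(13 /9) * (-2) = -1300342 /21753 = -59.78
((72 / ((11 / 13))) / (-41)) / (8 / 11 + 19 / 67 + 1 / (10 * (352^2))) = -2354626560 / 1146863849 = -2.05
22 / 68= 11 / 34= 0.32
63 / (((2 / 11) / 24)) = 8316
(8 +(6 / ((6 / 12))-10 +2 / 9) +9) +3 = 200 / 9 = 22.22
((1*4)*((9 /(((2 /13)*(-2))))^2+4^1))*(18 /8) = 123777 /16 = 7736.06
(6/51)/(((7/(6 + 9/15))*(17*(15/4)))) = 0.00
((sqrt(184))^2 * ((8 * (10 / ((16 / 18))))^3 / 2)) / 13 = 67068000 / 13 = 5159076.92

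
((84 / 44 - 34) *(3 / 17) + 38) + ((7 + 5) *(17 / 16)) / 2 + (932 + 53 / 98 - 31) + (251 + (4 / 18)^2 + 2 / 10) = 35373457249 / 29688120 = 1191.50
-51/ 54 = -17/ 18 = -0.94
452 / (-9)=-452 / 9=-50.22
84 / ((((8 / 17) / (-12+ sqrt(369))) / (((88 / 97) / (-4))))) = 47124 / 97 - 11781 * sqrt(41) / 97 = -291.87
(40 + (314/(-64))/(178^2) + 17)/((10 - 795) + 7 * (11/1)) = -57791459/717832704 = -0.08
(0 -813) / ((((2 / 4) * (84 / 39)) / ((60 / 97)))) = -317070 / 679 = -466.97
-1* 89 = -89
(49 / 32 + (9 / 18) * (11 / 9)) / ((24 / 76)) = 11723 / 1728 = 6.78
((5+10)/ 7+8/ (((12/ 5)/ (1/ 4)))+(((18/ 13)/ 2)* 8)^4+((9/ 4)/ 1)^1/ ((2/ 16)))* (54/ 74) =10384777737/ 14794598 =701.93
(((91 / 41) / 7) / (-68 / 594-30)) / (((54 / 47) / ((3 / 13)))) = -0.00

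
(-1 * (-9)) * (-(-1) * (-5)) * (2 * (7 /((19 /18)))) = -11340 /19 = -596.84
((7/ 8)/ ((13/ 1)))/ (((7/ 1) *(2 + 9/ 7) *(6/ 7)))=49/ 14352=0.00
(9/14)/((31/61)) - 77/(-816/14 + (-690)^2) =914597191/723107364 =1.26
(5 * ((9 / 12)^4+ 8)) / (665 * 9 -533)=10645 / 1395712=0.01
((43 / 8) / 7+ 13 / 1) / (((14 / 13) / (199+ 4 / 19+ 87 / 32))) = 175793397 / 68096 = 2581.55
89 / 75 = 1.19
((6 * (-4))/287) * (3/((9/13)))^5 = -2970344/23247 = -127.77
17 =17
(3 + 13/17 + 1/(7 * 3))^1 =1361/357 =3.81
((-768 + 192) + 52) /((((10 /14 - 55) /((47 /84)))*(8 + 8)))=6157 /18240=0.34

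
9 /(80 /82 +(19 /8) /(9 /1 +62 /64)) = 13079 /1764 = 7.41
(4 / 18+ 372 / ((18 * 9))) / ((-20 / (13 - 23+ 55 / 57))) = 1751 / 1539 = 1.14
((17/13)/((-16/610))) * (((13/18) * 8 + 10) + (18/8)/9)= -2991745/3744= -799.08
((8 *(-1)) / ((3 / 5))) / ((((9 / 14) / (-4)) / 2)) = 4480 / 27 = 165.93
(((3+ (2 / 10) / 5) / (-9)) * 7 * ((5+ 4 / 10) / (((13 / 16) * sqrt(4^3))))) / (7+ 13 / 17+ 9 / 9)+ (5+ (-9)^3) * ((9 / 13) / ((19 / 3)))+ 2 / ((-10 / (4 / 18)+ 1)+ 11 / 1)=-12057913778 / 151812375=-79.43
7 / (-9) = -7 / 9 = -0.78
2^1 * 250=500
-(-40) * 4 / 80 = 2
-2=-2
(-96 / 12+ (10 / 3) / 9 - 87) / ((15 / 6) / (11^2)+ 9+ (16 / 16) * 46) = -123662 / 71901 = -1.72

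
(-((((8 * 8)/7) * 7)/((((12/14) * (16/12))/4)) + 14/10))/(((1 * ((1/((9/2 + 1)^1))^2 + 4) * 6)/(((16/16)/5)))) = -136367/73200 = -1.86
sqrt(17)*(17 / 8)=17*sqrt(17) / 8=8.76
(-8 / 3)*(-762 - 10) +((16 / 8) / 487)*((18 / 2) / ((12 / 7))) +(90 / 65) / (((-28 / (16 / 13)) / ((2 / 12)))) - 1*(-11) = 2069.68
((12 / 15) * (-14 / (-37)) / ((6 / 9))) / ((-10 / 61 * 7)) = -366 / 925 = -0.40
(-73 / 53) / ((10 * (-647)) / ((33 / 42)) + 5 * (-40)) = 803 / 4917340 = 0.00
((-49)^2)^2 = 5764801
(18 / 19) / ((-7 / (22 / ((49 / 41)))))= -16236 / 6517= -2.49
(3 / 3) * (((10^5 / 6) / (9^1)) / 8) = 6250 / 27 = 231.48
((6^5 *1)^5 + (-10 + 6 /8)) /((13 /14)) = 61234466526002433713 /2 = 30617233263001216856.50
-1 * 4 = -4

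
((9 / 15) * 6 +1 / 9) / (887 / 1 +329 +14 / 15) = 167 / 54762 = 0.00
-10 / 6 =-5 / 3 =-1.67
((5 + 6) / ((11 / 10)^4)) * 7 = 70000 / 1331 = 52.59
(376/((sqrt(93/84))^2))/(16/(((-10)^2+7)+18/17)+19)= 2762848/155775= 17.74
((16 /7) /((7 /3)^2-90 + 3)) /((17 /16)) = -1152 /43673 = -0.03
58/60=29/30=0.97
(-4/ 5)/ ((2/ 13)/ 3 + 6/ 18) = -52/ 25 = -2.08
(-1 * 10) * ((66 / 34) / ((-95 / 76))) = 15.53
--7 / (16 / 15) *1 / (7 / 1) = 0.94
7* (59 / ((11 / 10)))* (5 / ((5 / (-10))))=-41300 / 11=-3754.55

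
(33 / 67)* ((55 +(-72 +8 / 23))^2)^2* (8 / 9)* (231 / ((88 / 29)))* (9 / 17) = 432440467703937 / 318738899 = 1356723.23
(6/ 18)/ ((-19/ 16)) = -16/ 57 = -0.28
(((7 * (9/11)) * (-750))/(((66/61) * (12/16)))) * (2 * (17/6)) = -3629500/121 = -29995.87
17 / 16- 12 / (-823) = 14183 / 13168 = 1.08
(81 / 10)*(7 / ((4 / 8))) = 567 / 5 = 113.40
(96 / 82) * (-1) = -48 / 41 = -1.17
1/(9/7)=7/9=0.78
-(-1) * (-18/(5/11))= -198/5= -39.60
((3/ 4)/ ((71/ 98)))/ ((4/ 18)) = 1323/ 284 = 4.66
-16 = -16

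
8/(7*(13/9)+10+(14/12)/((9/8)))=216/571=0.38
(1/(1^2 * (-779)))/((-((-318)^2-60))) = 1/78728856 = 0.00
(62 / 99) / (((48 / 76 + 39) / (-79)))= -93062 / 74547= -1.25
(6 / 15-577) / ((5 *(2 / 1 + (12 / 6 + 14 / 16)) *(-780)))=1922 / 63375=0.03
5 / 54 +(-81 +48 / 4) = -3721 / 54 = -68.91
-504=-504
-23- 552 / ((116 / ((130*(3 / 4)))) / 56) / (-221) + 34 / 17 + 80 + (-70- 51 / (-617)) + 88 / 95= 3108612768 / 28897195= 107.57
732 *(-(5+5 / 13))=-51240 / 13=-3941.54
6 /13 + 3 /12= 37 /52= 0.71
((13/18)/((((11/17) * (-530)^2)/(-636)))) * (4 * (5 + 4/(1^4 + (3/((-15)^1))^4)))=-248846/2737185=-0.09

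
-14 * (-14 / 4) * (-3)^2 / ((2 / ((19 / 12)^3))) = 336091 / 384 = 875.24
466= 466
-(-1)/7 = 1/7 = 0.14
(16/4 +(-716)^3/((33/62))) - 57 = -22757826901/33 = -689631118.21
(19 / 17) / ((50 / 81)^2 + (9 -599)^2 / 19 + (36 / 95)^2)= 1125047475 / 18442892221952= 0.00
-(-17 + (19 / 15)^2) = 3464 / 225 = 15.40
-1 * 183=-183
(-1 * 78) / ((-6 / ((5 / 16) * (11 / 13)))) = 55 / 16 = 3.44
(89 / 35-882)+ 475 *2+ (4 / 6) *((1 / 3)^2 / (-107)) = 7132871 / 101115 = 70.54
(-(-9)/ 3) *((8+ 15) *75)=5175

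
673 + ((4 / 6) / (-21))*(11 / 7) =296771 / 441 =672.95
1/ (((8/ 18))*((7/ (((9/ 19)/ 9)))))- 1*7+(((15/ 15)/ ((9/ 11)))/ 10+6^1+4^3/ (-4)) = -403649/ 23940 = -16.86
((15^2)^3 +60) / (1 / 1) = 11390685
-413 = -413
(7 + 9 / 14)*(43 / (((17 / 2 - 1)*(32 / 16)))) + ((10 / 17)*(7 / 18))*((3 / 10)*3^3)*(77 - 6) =273941 / 1785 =153.47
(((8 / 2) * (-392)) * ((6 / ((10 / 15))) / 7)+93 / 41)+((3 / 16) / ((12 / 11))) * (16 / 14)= -2013.54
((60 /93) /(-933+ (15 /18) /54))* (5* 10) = -324000 /9370897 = -0.03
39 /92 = 0.42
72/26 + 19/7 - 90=-84.52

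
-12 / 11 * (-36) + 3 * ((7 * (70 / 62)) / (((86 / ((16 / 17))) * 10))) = 9796020 / 249271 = 39.30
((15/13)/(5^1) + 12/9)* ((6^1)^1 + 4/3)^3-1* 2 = 647422/1053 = 614.84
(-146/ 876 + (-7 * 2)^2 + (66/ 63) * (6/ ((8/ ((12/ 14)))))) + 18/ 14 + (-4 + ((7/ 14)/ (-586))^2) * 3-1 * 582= -80000965679/ 201916848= -396.21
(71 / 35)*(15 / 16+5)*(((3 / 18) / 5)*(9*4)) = 4047 / 280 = 14.45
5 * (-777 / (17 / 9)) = -34965 / 17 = -2056.76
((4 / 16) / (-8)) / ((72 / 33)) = -11 / 768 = -0.01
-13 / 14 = -0.93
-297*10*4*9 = -106920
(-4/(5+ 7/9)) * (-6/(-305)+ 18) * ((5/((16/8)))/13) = -24732/10309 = -2.40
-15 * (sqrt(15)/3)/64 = -5 * sqrt(15)/64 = -0.30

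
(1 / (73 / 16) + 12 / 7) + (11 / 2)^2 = 65783 / 2044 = 32.18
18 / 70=9 / 35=0.26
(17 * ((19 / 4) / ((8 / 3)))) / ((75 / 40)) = 323 / 20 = 16.15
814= 814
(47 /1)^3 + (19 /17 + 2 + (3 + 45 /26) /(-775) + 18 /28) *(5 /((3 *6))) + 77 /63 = 74687223584 /719355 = 103825.27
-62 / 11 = -5.64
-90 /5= -18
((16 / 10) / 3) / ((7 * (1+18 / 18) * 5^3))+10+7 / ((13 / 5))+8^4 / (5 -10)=-806.51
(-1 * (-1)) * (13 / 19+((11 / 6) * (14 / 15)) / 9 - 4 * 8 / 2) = -116392 / 7695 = -15.13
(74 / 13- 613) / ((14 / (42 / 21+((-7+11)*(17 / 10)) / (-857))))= -6739172 / 77987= -86.41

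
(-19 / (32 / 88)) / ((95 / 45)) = -99 / 4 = -24.75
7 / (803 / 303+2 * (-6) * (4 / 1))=-303 / 1963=-0.15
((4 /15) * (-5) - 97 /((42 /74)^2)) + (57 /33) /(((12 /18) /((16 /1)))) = -1266095 /4851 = -261.00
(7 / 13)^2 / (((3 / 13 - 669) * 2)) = -7 / 32292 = -0.00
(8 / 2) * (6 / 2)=12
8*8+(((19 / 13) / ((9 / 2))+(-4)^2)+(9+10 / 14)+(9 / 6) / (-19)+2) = 2861983 / 31122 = 91.96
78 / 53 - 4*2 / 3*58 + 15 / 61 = -1483453 / 9699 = -152.95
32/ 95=0.34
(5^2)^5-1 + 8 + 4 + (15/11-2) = 107421989/11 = 9765635.36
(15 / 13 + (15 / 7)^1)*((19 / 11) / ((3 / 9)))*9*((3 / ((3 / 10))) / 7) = 1539000 / 7007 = 219.64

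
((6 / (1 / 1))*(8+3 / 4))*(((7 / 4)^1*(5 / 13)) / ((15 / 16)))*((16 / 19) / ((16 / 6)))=11.90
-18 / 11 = -1.64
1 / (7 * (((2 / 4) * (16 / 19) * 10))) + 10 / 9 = 5771 / 5040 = 1.15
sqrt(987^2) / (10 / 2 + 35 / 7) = 987 / 10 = 98.70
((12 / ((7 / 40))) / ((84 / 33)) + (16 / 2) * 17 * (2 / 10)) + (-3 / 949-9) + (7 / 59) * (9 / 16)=9921225479 / 219484720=45.20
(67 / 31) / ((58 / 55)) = 3685 / 1798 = 2.05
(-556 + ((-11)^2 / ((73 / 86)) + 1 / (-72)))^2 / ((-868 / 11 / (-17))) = 883144577112523 / 23978965248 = 36829.97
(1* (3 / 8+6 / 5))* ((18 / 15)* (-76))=-3591 / 25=-143.64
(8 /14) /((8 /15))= 15 /14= 1.07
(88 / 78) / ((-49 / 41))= -1804 / 1911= -0.94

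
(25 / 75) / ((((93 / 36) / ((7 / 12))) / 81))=189 / 31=6.10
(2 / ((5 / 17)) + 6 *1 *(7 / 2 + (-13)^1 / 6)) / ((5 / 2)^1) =148 / 25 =5.92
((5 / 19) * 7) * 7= 245 / 19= 12.89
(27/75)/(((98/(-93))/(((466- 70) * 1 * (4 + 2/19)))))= -12926628/23275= -555.39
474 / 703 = 0.67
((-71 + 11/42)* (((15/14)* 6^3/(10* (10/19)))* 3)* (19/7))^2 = 7547267536250121/11764900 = 641507155.71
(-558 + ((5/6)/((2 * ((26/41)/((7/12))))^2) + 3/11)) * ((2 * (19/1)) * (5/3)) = -1361198025175/38548224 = -35311.56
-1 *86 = -86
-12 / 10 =-6 / 5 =-1.20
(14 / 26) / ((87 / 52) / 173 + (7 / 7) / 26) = 4844 / 433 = 11.19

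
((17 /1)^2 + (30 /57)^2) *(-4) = -417716 /361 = -1157.11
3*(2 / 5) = 6 / 5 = 1.20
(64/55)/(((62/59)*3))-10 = -49262/5115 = -9.63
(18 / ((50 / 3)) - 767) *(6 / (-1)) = 114888 / 25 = 4595.52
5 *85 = 425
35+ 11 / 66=35.17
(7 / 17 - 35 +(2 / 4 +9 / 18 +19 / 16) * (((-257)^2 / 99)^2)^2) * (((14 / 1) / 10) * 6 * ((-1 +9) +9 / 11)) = 7688678946965210924012773 / 239508605160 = 32101890209034.07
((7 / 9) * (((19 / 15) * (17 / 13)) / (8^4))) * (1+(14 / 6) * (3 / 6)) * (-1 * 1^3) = -2261 / 3317760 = -0.00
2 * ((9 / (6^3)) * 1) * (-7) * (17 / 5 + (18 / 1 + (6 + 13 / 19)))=-4669 / 285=-16.38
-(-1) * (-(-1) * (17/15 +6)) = 107/15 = 7.13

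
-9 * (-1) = 9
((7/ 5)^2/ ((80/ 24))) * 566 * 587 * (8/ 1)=195358296/ 125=1562866.37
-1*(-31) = 31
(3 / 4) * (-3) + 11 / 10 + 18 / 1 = 337 / 20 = 16.85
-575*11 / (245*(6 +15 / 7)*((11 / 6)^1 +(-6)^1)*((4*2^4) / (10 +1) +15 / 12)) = 22264 / 206815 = 0.11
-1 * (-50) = 50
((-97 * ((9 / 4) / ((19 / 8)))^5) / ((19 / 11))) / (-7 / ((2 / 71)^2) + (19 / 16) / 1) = 1194766848 / 245908819987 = 0.00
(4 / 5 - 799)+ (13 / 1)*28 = -434.20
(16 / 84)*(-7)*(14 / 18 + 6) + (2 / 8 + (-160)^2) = 2763851 / 108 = 25591.21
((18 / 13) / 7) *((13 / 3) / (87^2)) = 2 / 17661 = 0.00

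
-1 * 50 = -50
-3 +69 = 66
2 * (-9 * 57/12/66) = -57/44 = -1.30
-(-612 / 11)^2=-374544 / 121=-3095.40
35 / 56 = 5 / 8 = 0.62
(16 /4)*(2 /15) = 0.53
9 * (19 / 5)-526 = -2459 / 5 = -491.80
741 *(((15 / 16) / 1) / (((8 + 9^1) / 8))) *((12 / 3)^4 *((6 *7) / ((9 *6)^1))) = 1106560 / 17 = 65091.76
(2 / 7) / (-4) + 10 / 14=0.64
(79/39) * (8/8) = 79/39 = 2.03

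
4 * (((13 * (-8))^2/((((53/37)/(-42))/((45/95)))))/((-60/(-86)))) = -4336480512/5035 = -861267.23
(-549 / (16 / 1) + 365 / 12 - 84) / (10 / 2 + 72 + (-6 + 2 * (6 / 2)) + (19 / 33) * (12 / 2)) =-46409 / 42480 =-1.09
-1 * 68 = -68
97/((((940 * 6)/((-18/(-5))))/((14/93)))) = 679/72850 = 0.01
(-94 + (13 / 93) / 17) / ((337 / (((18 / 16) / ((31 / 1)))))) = -445803 / 44044552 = -0.01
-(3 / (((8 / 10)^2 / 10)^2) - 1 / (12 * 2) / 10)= -703121 / 960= -732.42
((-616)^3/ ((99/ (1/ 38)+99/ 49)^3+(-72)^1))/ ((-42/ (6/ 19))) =3928550467072/ 119205899411543775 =0.00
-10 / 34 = -5 / 17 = -0.29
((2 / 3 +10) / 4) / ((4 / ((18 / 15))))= 4 / 5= 0.80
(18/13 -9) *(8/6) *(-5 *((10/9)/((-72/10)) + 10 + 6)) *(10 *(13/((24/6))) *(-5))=-3529625/27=-130726.85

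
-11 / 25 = -0.44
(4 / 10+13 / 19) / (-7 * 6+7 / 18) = -1854 / 71155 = -0.03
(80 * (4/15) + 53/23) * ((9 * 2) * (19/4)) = 92967/46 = 2021.02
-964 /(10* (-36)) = 241 /90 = 2.68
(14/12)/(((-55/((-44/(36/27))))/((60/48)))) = 7/8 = 0.88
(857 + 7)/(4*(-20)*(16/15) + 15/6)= -5184/497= -10.43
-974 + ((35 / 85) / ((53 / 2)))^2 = -790693978 / 811801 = -974.00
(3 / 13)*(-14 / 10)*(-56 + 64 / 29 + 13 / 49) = 17553 / 1015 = 17.29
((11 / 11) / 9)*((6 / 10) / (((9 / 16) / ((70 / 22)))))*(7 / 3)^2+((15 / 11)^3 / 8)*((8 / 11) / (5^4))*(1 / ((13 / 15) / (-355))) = 87971399 / 46250919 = 1.90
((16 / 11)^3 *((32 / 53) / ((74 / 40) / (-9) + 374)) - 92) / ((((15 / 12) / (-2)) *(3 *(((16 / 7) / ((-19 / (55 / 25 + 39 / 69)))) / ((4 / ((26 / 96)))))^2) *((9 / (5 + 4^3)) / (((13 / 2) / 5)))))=115661029760775238208 / 119992339576989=963903.45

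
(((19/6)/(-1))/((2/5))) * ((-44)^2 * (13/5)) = -119548/3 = -39849.33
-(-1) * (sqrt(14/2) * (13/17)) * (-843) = -1705.58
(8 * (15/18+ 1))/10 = 22/15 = 1.47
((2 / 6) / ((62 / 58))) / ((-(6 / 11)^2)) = -3509 / 3348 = -1.05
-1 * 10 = -10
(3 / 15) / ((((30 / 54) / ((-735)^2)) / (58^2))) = 654234084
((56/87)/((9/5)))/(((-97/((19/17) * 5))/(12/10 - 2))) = 21280/1291167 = 0.02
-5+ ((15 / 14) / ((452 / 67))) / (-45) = -94987 / 18984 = -5.00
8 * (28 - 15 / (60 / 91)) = 42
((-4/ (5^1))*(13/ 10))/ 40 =-13/ 500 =-0.03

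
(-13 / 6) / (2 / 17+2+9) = -221 / 1134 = -0.19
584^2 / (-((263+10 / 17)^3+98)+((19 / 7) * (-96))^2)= -0.02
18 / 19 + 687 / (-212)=-9237 / 4028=-2.29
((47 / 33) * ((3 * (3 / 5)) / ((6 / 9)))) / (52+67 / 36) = 7614 / 106645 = 0.07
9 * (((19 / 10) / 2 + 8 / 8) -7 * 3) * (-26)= 44577 / 10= 4457.70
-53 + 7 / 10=-523 / 10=-52.30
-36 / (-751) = 36 / 751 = 0.05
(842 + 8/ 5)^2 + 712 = 17809324/ 25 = 712372.96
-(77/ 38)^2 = -5929/ 1444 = -4.11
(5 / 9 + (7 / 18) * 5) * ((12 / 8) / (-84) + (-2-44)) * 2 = -230.09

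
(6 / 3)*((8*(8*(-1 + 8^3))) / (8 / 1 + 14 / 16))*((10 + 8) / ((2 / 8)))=37675008 / 71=530633.92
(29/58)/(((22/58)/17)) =493/22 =22.41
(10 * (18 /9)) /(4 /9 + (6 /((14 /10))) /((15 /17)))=630 /167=3.77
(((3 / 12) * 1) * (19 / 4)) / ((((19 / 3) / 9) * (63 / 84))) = 9 / 4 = 2.25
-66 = -66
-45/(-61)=45/61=0.74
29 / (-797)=-29 / 797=-0.04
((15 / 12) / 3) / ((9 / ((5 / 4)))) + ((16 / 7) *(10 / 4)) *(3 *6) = 311215 / 3024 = 102.92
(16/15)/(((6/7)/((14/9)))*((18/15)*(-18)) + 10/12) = -1568/16271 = -0.10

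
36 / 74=18 / 37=0.49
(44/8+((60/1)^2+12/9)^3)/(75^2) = 100888975889/12150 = 8303619.41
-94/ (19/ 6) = -564/ 19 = -29.68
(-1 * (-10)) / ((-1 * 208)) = -5 / 104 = -0.05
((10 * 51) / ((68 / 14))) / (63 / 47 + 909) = 1645 / 14262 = 0.12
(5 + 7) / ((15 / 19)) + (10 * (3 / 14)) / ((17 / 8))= 9644 / 595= 16.21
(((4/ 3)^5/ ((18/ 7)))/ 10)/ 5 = 1792/ 54675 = 0.03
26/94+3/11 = 284/517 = 0.55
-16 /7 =-2.29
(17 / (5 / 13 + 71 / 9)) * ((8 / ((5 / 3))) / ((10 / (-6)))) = -17901 / 3025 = -5.92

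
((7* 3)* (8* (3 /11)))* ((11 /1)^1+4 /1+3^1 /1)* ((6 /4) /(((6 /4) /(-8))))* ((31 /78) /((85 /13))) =-374976 /935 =-401.04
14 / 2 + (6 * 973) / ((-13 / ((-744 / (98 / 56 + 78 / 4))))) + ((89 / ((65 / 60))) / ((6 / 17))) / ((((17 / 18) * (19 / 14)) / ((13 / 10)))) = 67041485 / 4199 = 15966.06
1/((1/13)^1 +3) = 13/40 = 0.32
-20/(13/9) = -180/13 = -13.85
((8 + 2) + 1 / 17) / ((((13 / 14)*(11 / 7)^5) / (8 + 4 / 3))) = 375535608 / 35592271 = 10.55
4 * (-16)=-64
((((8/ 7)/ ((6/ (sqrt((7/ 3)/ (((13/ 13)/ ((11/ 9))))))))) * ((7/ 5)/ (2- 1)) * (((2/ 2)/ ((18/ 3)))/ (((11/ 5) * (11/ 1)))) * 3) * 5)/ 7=10 * sqrt(231)/ 22869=0.01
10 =10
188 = 188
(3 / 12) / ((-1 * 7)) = -1 / 28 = -0.04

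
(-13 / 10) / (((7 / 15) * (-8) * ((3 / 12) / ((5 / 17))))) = 195 / 476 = 0.41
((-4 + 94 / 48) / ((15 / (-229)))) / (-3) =-11221 / 1080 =-10.39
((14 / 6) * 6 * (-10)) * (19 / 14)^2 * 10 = -18050 / 7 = -2578.57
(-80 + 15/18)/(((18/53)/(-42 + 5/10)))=2089525/216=9673.73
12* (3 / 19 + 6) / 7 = 1404 / 133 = 10.56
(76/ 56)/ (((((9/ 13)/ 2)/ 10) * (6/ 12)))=4940/ 63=78.41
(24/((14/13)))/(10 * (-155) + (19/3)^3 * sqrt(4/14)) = -6779700/467917913 - 1111158 * sqrt(14)/3275425391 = -0.02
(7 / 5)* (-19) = -26.60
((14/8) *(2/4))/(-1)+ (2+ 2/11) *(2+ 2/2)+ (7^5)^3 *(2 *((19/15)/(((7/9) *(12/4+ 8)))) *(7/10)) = 2164888048546483/2200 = 984040022066.58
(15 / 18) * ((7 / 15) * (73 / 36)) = 511 / 648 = 0.79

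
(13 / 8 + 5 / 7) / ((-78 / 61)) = -7991 / 4368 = -1.83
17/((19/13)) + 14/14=240/19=12.63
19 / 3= 6.33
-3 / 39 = -1 / 13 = -0.08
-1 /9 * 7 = -0.78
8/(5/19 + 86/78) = 1482/253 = 5.86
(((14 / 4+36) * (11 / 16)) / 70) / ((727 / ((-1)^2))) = 869 / 1628480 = 0.00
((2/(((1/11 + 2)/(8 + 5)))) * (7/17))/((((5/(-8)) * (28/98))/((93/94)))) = -2606604/91885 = -28.37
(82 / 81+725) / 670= 58807 / 54270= 1.08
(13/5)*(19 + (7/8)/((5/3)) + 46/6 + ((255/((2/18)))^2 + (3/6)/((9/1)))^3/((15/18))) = 4431155716108204228516813/9720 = 455880217706605373304.20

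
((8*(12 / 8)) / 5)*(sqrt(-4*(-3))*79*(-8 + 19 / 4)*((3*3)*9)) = -499122*sqrt(3) / 5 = -172900.93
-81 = -81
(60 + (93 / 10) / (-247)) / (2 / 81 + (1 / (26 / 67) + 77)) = 11996667 / 15925895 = 0.75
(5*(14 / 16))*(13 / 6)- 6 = 167 / 48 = 3.48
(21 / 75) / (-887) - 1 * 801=-17762182 / 22175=-801.00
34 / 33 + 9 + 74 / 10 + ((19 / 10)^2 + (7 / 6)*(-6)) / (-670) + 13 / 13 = 40760587 / 2211000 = 18.44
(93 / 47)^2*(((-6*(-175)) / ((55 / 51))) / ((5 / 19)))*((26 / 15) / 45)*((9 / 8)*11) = 6905.03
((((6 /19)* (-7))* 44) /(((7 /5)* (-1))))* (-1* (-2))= 138.95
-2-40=-42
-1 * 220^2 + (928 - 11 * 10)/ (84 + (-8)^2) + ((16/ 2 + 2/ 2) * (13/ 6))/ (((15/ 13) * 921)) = -8245689151/ 170385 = -48394.45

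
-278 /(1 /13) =-3614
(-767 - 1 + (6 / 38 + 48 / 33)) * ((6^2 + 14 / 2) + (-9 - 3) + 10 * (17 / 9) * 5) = -96139.06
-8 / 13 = -0.62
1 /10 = 0.10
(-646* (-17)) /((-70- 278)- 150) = -5491 /249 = -22.05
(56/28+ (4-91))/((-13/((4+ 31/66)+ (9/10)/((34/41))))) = 62327/1716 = 36.32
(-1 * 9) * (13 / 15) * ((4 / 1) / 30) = -26 / 25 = -1.04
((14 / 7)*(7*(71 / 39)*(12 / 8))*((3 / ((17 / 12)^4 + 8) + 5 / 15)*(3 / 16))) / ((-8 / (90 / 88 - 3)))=1450279299 / 1404671488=1.03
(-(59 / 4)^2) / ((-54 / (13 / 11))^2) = -0.10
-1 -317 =-318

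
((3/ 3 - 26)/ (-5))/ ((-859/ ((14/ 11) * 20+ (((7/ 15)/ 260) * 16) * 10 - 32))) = 13424/ 368511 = 0.04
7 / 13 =0.54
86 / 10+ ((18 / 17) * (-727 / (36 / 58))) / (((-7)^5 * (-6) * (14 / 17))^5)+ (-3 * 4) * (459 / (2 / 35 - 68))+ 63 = 5090350182338083803829178768126749181 / 33342586737504471309066572512373760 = 152.67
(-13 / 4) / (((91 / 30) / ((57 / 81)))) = -95 / 126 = -0.75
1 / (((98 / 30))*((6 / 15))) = 75 / 98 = 0.77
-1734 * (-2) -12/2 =3462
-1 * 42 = -42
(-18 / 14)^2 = 81 / 49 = 1.65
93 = 93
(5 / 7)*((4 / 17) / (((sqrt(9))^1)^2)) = 20 / 1071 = 0.02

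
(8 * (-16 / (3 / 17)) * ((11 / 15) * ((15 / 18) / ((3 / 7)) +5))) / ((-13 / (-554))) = -157413.87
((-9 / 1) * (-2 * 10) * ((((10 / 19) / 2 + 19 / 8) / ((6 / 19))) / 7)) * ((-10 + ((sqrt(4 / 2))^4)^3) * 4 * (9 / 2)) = 1461645 / 7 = 208806.43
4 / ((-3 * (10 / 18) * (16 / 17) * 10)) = -51 / 200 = -0.26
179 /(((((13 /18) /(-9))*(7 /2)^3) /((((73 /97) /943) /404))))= -4233708 /41194788089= -0.00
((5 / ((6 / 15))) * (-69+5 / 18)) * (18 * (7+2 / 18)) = -989600 / 9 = -109955.56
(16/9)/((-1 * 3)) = -16/27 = -0.59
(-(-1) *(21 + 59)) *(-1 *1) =-80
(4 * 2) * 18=144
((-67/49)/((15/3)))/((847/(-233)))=15611/207515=0.08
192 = 192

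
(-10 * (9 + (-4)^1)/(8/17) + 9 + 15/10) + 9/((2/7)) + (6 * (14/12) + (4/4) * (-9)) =-265/4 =-66.25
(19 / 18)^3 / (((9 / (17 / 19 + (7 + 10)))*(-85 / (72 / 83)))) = -1444 / 60507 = -0.02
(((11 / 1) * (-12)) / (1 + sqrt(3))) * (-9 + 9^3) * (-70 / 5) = -665280 + 665280 * sqrt(3) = 487018.76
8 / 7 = 1.14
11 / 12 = 0.92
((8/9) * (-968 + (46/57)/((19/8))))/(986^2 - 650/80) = -67070464/75807321741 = -0.00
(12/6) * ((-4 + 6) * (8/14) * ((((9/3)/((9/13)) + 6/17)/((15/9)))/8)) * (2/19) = 956/11305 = 0.08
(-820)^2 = 672400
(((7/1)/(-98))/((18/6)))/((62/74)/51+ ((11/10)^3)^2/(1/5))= -62900000/23443949249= -0.00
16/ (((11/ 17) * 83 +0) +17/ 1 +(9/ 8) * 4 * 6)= 272/ 1661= 0.16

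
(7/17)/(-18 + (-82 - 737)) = -7/14229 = -0.00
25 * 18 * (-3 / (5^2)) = -54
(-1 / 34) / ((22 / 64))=-0.09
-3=-3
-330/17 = -19.41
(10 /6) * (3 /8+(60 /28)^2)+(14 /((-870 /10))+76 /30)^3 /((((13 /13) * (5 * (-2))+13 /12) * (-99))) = 34995264361087 /4219760391000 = 8.29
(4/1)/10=2/5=0.40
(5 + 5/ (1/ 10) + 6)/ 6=61/ 6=10.17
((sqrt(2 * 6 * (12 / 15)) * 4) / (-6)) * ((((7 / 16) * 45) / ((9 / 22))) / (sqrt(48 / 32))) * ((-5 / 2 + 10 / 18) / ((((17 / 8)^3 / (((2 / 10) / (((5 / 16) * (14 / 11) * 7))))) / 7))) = 1734656 * sqrt(10) / 663255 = 8.27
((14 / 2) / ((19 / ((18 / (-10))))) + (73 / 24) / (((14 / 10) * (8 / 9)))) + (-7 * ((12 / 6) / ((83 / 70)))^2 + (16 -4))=-1798688831 / 293195840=-6.13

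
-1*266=-266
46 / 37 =1.24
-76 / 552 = -19 / 138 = -0.14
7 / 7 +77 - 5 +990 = 1063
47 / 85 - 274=-23243 / 85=-273.45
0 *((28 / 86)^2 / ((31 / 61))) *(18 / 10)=0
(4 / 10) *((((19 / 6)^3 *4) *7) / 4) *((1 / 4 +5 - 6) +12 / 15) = 48013 / 10800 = 4.45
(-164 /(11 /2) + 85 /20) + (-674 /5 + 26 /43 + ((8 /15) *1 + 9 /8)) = -8974051 /56760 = -158.11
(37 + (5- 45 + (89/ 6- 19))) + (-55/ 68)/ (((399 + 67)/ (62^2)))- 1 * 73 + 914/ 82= -36877492/ 487203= -75.69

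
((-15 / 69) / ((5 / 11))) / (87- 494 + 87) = 11 / 7360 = 0.00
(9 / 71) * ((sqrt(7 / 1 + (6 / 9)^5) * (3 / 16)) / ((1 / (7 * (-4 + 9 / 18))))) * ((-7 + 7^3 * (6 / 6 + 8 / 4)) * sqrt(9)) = -75117 * sqrt(5199) / 1136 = -4767.82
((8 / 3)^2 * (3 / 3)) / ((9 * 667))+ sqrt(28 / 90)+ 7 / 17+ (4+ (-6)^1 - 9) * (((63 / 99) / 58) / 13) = 9639505 / 23879934+ sqrt(70) / 15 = 0.96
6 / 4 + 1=5 / 2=2.50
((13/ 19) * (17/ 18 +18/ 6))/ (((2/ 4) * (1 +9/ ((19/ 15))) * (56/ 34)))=15691/ 38808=0.40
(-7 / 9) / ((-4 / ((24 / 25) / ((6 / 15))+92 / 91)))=388 / 585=0.66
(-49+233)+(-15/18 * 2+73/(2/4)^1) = 985/3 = 328.33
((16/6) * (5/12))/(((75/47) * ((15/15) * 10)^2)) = 47/6750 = 0.01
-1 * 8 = -8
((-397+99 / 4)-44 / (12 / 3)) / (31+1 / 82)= -62853 / 5086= -12.36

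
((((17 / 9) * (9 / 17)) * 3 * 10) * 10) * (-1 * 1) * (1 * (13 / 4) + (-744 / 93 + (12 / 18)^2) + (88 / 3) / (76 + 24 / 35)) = 215375 / 183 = 1176.91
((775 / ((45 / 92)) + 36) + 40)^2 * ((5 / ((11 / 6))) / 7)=2233231360 / 2079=1074185.36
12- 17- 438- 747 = -1190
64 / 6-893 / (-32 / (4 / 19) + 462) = 7241 / 930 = 7.79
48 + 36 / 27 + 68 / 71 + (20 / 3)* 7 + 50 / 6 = 22427 / 213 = 105.29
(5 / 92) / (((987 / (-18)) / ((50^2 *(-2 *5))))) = 187500 / 7567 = 24.78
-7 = -7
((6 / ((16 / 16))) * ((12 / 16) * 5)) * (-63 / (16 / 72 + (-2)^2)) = -25515 / 76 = -335.72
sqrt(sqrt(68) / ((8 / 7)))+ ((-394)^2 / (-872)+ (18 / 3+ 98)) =-16137 / 218+ 17^(1 / 4) * sqrt(7) / 2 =-71.34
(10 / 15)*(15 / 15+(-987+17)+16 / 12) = -5806 / 9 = -645.11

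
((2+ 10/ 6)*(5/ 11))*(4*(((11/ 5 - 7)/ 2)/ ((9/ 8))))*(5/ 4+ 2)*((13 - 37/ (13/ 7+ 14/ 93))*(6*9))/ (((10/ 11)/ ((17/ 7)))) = 1656036096/ 45745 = 36201.47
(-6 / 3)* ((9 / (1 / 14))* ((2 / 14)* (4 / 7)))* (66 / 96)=-99 / 7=-14.14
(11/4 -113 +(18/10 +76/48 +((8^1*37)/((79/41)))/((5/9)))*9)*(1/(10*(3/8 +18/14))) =1776124/12245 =145.05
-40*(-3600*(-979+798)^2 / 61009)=4717584000 / 61009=77326.03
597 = 597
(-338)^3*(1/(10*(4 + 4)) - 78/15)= 400625147/2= 200312573.50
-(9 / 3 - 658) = 655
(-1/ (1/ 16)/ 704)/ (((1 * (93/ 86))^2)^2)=-13675204/ 822857211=-0.02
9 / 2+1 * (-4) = 1 / 2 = 0.50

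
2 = 2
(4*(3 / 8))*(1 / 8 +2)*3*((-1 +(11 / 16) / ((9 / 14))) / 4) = 85 / 512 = 0.17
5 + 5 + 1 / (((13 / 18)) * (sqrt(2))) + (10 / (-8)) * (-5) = 9 * sqrt(2) / 13 + 65 / 4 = 17.23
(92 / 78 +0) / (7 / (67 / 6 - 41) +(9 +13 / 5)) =20585 / 198354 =0.10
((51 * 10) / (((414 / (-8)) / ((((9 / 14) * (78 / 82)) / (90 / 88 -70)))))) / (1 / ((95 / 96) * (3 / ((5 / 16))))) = 3325608 / 4006807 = 0.83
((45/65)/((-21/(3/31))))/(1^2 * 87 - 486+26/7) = 9/1115101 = 0.00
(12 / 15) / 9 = 4 / 45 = 0.09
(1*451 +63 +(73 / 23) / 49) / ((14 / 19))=11007669 / 15778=697.66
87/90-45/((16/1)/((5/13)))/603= 201697/209040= 0.96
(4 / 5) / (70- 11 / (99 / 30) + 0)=3 / 250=0.01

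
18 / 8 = 2.25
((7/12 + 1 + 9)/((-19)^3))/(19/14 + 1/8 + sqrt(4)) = -1778/4012515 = -0.00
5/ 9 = 0.56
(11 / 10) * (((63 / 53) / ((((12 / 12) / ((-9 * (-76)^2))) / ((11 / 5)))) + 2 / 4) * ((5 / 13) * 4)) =-792545149 / 3445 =-230056.65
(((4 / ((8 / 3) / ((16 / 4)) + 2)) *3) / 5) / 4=9 / 40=0.22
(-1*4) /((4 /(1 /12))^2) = -1 /576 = -0.00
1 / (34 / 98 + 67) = 0.01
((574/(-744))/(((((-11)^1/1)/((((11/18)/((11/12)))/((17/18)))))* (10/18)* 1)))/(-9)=-287/28985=-0.01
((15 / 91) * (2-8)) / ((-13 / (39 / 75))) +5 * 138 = 313968 / 455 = 690.04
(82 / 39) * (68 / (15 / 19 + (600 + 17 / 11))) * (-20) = -728365 / 153426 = -4.75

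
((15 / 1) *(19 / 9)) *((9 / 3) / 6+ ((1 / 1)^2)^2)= 47.50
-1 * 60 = -60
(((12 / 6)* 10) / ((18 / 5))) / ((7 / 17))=850 / 63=13.49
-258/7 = -36.86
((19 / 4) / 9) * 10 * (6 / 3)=95 / 9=10.56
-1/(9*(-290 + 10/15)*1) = 1/2604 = 0.00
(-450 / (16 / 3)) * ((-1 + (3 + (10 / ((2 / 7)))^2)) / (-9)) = 92025 / 8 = 11503.12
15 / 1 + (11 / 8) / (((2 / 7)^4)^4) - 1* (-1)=365562244654219 / 524288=697254647.55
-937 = -937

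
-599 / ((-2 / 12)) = 3594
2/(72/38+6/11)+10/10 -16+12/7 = -12.47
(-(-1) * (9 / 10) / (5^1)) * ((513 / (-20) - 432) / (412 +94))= -82377 / 506000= -0.16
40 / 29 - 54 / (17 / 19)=-58.97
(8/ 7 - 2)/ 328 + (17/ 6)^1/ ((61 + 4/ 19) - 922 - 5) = -11909/ 2023350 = -0.01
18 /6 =3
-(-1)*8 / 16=1 / 2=0.50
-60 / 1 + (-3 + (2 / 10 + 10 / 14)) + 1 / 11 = -23868 / 385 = -61.99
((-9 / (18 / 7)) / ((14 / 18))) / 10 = -9 / 20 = -0.45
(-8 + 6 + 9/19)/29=-1/19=-0.05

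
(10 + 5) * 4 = 60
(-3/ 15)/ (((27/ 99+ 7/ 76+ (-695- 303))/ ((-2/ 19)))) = -88/ 4170115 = -0.00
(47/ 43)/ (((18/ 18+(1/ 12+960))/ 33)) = 0.04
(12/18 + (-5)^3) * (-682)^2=-173491252/3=-57830417.33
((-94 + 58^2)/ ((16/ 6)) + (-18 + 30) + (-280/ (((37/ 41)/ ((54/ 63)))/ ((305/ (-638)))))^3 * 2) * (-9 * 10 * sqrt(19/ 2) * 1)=-1216825069846663778895 * sqrt(38)/ 6577141914508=-1140467029.18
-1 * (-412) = 412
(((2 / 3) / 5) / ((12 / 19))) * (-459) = -969 / 10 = -96.90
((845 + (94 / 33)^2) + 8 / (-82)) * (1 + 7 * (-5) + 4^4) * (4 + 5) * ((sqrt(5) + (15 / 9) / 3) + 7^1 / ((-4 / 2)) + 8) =8455164150 * sqrt(5) / 4961 + 128236656275 / 14883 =12427307.78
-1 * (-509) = 509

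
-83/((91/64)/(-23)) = 122176/91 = 1342.59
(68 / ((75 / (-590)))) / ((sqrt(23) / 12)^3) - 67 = -4621824*sqrt(23) / 2645 - 67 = -8447.15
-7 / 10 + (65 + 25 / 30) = 977 / 15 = 65.13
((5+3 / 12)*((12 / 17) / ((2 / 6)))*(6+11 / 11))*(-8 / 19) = -10584 / 323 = -32.77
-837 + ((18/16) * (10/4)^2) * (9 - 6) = -26109/32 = -815.91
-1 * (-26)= 26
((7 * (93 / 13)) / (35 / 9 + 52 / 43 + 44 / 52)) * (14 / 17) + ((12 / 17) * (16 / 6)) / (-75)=131788429 / 19065075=6.91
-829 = -829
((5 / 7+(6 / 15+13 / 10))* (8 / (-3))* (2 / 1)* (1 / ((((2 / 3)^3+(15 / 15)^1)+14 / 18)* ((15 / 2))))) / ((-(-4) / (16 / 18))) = -676 / 3675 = -0.18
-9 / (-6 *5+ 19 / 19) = 9 / 29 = 0.31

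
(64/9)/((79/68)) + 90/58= 158203/20619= 7.67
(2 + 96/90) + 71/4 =1249/60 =20.82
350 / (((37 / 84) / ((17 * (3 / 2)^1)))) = 749700 / 37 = 20262.16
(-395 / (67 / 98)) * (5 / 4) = -96775 / 134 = -722.20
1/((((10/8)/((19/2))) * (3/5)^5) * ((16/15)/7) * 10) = 83125/1296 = 64.14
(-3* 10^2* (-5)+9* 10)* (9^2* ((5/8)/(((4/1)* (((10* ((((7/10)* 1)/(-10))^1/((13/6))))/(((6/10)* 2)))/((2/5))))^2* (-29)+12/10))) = -272068875/706444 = -385.12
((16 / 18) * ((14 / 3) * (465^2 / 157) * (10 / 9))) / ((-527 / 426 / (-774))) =3971530.91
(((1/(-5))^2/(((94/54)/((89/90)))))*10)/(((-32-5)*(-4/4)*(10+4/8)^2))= 0.00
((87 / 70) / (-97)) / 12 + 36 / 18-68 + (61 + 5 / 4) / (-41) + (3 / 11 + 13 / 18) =-7333813381 / 110242440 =-66.52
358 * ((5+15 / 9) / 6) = 3580 / 9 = 397.78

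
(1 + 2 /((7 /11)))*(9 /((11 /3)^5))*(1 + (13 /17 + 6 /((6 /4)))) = 887922 /2737867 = 0.32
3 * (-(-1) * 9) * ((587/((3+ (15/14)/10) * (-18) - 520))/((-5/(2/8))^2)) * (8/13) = -110943/2620475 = -0.04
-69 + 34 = -35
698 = 698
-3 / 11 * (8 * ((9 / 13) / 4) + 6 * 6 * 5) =-7074 / 143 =-49.47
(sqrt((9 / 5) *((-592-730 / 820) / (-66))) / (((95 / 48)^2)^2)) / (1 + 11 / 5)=165888 *sqrt(328894005) / 36734231875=0.08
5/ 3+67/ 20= 301/ 60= 5.02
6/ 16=3/ 8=0.38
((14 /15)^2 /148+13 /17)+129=18365783 /141525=129.77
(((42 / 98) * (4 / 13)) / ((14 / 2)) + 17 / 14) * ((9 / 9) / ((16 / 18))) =14139 / 10192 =1.39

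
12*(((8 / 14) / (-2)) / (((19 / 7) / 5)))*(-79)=9480 / 19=498.95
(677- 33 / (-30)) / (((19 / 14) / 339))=16091313 / 95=169382.24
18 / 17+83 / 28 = 1915 / 476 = 4.02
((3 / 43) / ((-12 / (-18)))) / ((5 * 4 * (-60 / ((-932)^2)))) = -162867 / 2150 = -75.75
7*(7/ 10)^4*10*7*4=117649/ 250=470.60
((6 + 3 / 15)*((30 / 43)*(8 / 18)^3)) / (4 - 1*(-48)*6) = 992 / 762777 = 0.00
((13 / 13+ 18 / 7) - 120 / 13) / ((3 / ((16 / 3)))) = -8240 / 819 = -10.06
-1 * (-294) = 294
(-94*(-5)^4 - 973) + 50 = -59673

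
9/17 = 0.53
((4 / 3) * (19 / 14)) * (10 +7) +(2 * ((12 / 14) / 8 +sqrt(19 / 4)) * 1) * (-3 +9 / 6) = 2557 / 84 - 3 * sqrt(19) / 2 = 23.90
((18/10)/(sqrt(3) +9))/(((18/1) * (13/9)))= 27/3380-3 * sqrt(3)/3380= 0.01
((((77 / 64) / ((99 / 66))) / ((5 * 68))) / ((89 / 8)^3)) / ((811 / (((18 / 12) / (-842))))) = -77 / 20459353004315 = -0.00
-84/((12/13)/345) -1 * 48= -31443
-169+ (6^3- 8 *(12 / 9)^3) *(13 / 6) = 20891 / 81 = 257.91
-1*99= -99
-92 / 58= -46 / 29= -1.59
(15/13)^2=225/169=1.33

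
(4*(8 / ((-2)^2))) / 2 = 4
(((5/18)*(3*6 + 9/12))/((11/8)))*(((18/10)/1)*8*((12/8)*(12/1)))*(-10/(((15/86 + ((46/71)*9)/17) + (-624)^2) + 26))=-11210616000/444628361243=-0.03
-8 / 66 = -4 / 33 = -0.12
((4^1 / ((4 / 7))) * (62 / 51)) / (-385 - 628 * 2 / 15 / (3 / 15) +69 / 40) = -17360 / 1635961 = -0.01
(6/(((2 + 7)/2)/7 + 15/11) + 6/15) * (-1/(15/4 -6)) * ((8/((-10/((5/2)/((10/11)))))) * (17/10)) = -72556/12875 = -5.64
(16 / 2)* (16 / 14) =64 / 7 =9.14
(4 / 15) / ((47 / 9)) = 12 / 235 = 0.05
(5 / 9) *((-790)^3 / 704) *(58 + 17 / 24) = -434182469375 / 19008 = -22842091.19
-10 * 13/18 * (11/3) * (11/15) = -1573/81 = -19.42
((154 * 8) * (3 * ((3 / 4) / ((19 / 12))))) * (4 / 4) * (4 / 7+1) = 52272 / 19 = 2751.16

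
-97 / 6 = -16.17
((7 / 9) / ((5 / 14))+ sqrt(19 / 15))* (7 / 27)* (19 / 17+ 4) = 203* sqrt(285) / 2295+ 19894 / 6885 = 4.38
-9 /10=-0.90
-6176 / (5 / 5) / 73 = -84.60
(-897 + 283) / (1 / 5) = -3070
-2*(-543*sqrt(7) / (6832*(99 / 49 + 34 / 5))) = 19005*sqrt(7) / 1054568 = 0.05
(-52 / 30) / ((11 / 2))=-52 / 165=-0.32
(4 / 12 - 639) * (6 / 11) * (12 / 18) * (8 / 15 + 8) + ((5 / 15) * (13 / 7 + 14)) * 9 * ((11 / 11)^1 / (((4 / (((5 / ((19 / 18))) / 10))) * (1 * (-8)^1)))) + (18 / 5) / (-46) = -1982.58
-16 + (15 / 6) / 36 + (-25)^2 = 43853 / 72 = 609.07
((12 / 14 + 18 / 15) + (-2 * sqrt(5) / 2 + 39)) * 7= 1437 / 5 -7 * sqrt(5)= 271.75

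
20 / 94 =10 / 47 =0.21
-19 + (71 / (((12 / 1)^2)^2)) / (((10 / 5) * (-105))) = -82736711 / 4354560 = -19.00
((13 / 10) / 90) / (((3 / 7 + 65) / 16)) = 182 / 51525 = 0.00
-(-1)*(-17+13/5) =-72/5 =-14.40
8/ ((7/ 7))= 8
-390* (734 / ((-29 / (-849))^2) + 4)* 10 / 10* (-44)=9078863473680 / 841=10795319231.49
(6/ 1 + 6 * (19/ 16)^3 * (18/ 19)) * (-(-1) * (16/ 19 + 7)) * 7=16574313/ 19456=851.89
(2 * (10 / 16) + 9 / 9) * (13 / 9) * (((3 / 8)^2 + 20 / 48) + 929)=2320175 / 768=3021.06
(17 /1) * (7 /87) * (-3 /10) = -119 /290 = -0.41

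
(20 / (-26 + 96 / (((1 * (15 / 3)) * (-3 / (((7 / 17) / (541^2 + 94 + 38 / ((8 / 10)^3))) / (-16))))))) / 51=-156186250 / 10355148151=-0.02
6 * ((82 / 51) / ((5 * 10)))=82 / 425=0.19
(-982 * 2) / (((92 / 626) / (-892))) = 274170472 / 23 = 11920455.30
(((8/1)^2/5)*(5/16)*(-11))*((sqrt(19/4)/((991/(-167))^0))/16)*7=-77*sqrt(19)/8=-41.95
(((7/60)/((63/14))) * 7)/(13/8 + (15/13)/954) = 135044/1210095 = 0.11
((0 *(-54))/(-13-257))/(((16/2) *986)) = 0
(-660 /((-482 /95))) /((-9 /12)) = -41800 /241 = -173.44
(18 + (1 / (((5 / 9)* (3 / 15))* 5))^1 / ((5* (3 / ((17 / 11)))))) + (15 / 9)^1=16378 / 825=19.85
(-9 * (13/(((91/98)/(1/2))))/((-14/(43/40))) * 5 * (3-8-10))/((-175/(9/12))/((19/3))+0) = 9.85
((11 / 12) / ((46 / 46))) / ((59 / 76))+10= 1979 / 177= 11.18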